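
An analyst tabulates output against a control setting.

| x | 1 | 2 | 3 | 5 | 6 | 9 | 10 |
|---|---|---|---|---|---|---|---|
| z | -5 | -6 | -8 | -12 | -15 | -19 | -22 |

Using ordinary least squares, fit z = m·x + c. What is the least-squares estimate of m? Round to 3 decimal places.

From the data, Σx·x = 256, Σx = 36, Σ1 = 7.
Moment sums: Σx·z = -582, Σz = -87.
det = 256·7 − 36² = 496.
m = ((-582)·7 − 36·(-87))/496 = -471/248; c = (256·(-87) − 36·(-582))/496 = -165/62.

m = -1.899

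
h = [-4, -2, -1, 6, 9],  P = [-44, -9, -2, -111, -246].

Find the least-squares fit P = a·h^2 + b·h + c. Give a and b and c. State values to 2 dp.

a = -2.96, b = -0.80, c = 0.46

AᵀA·[a, b, c]ᵀ = AᵀP reads: 8130·a + 872·b + 138·c = -24664;  872·a + 138·b + 8·c = -2684;  138·a + 8·b + 5·c = -412.
(Σh^2·h^2 = 8130, Σh^2·h = 872, Σh^2 = 138, Σh·h = 138, Σh = 8, Σ1 = 5, Σh^2·P = -24664, Σh·P = -2684, ΣP = -412.)
Solving the 3×3 system (Gaussian elimination) gives a = -432136/146191, b = -116618/146191, c = 67404/146191.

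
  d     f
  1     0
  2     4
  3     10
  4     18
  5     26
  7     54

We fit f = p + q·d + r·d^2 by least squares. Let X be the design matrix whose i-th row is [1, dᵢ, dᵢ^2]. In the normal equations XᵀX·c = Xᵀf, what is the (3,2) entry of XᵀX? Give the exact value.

Row 3 ↔ basis d^2, column 2 ↔ basis d, so (XᵀX)_{3,2} = Σᵢ (d^2)·(d) = (1)·(1) + (4)·(2) + (9)·(3) + (16)·(4) + (25)·(5) + (49)·(7) = 568.

568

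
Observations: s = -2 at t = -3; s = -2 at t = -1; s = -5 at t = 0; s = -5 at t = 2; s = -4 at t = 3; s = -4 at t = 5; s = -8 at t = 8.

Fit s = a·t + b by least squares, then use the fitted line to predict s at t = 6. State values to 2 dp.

ŝ = -6.10

Entries of XᵀX: Σt·t = 112, Σt = 14, Σ1 = 7.
For Xᵀs: Σt·s = -98, Σs = -30.
XᵀX·[a, b]ᵀ = Xᵀs becomes [[112, 14]; [14, 7]]·[a, b]ᵀ = [-98, -30]ᵀ.
Eliminating b: 7·(row 1) − 14·(row 2) gives 588·a = 7·(-98) − 14·(-30) = -266, so a = -19/42.
Then b = ((-30) − 14·(-19/42))/7 = -71/21.
At t = 6: ŝ = (-19/42)·(6) + (-71/21)·(1) = -128/21.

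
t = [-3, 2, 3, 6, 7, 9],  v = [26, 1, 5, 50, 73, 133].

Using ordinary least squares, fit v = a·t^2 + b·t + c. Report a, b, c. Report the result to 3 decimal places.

AᵀA·[a, b, c]ᵀ = Aᵀv reads: 10436·a + 1296·b + 188·c = 16433;  1296·a + 188·b + 24·c = 1947;  188·a + 24·b + 6·c = 288.
Row-reducing yields a = 186861/91676, b = -312717/91676, c = -101831/45838.

a = 2.038, b = -3.411, c = -2.222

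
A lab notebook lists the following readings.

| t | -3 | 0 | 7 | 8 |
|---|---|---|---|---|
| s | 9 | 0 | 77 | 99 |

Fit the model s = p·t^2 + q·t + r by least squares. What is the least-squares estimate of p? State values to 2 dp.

Entries of XᵀX: Σt^2·t^2 = 6578, Σt^2·t = 828, Σt^2 = 122, Σt·t = 122, Σt = 12, Σ1 = 4.
For Xᵀs: Σt^2·s = 10190, Σt·s = 1304, Σs = 185.
Normal equations: [[6578, 828, 122]; [828, 122, 12]; [122, 12, 4]]·[p, q, r]ᵀ = [10190, 1304, 185]ᵀ.
Solving the 3×3 system (Gaussian elimination) gives p = 45047/32258, q = 19474/16129, r = 1155/32258.

p = 1.40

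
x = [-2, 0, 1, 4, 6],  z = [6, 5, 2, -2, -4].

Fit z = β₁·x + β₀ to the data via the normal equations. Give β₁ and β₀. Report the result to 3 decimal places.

β₁ = -1.338, β₀ = 3.809

MᵀM·[β₁, β₀]ᵀ = Mᵀz reads: 57·β₁ + 9·β₀ = -42;  9·β₁ + 5·β₀ = 7.
Determinant 57·5 − 9² = 204.
β₁ = ((-42)·5 − 9·7)/204 = -91/68; β₀ = (57·7 − 9·(-42))/204 = 259/68.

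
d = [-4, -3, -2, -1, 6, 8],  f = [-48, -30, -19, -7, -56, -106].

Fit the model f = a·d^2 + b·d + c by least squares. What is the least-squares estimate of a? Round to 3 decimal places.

a = -2.020

Sums needed: Σd^2·d^2 = 5746, Σd^2·d = 628, Σd^2 = 130, Σd·d = 130, Σd = 4, Σ1 = 6.
Right-hand side: Σd^2·f = -9921, Σd·f = -857, Σf = -266.
So XᵀX·[a, b, c]ᵀ = Xᵀf: [[5746, 628, 130]; [628, 130, 4]; [130, 4, 6]]·[a, b, c]ᵀ = [-9921, -857, -266]ᵀ.
Inverting the 3×3 Gram matrix, [a, b, c]ᵀ = [-48445/23988, 38957/11994, -21923/7996]ᵀ.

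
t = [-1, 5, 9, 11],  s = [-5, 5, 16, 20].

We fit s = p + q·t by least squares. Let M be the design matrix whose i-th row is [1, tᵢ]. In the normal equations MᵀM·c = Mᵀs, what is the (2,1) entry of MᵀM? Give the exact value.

Row 2 ↔ basis t, column 1 ↔ basis 1, so (MᵀM)_{2,1} = Σᵢ t = (-1)·(1) + (5)·(1) + (9)·(1) + (11)·(1) = 24.

24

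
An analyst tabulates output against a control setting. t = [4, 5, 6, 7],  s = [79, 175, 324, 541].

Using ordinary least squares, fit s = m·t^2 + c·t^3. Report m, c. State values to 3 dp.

m = -3.164, c = 2.029

Setting ∂/∂m … = 0 gives: 4578·m + 28732·c = 43812;  28732·m + 184026·c = 282478.
det = 4578·184026 − 28732² = 16943204.
m = (43812·184026 − 28732·282478)/16943204 = -13402696/4235801; c = (4578·282478 − 28732·43812)/16943204 = 8594475/4235801.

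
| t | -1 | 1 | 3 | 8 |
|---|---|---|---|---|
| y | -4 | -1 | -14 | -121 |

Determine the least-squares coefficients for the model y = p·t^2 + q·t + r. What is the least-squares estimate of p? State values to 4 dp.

Sums needed: Σt^2·t^2 = 4179, Σt^2·t = 539, Σt^2 = 75, Σt·t = 75, Σt = 11, Σ1 = 4.
Moment sums: Σt^2·y = -7875, Σt·y = -1007, Σy = -140.
Solving the 3×3 system (Gaussian elimination) gives p = -27967/13358, q = 22287/13358, r = -2219/6679.

p = -2.0937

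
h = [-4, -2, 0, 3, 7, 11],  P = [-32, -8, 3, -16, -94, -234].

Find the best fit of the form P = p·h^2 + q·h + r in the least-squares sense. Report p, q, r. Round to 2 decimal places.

p = -1.98, q = 0.34, r = 1.27

Compute the Gram sums: Σh^2·h^2 = 17395, Σh^2·h = 1629, Σh^2 = 199, Σh·h = 199, Σh = 15, Σ1 = 6.
For MᵀP: Σh^2·P = -33608, Σh·P = -3136, ΣP = -381.
MᵀM·[p, q, r]ᵀ = MᵀP becomes [[17395, 1629, 199]; [1629, 199, 15]; [199, 15, 6]]·[p, q, r]ᵀ = [-33608, -3136, -381]ᵀ.
Row-reducing yields p = -2748801/1389220, q = 476201/1389220, r = 881297/694610.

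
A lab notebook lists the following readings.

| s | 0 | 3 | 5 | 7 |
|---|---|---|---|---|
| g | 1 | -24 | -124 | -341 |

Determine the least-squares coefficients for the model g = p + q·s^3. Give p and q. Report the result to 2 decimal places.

From the data, Σ1 = 4, Σs^3 = 495, Σs^3·s^3 = 134003.
And Σg = -488, Σs^3·g = -133111.
Eliminating q: 134003·(row 1) − 495·(row 2) gives 290987·p = 134003·(-488) − 495·(-133111) = 496481, so p = 496481/290987.
Then q = ((-133111) − 495·(496481/290987))/134003 = -290884/290987.

p = 1.71, q = -1.00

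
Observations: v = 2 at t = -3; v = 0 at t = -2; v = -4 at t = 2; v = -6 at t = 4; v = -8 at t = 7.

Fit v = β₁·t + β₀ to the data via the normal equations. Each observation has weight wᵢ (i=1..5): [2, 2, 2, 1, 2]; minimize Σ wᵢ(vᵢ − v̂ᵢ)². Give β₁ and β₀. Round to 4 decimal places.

The normal system XᵀWX·[β₁, β₀]ᵀ = XᵀWv is [[148, 12]; [12, 9]]·[β₁, β₀]ᵀ = [-164, -26]ᵀ.
Δ = 148·9 − 12² = 1188.
β₁ = ((-164)·9 − 12·(-26))/1188 = -97/99; β₀ = (148·(-26) − 12·(-164))/1188 = -470/297.

β₁ = -0.9798, β₀ = -1.5825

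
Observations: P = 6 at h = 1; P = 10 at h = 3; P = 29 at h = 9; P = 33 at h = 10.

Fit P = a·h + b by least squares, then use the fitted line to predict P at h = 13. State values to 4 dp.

P̂ = 41.5277

The normal equations are: 191·a + 23·b = 627;  23·a + 4·b = 78.
(Σh·h = 191, Σh = 23, Σ1 = 4, Σh·P = 627, ΣP = 78.)
Δ = 191·4 − 23² = 235.
a = (627·4 − 23·78)/235 = 714/235; b = (191·78 − 23·627)/235 = 477/235.
At h = 13: P̂ = (714/235)·(13) + (477/235)·(1) = 9759/235.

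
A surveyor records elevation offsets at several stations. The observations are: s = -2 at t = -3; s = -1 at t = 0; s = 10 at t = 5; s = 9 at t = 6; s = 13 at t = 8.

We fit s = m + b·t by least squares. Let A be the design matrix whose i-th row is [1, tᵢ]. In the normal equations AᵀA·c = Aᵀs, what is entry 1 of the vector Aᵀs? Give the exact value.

Entry 1 ↔ basis 1, so (Aᵀs)_{1} = Σᵢ sᵢ = (1)·(-2) + (1)·(-1) + (1)·(10) + (1)·(9) + (1)·(13) = 29.

29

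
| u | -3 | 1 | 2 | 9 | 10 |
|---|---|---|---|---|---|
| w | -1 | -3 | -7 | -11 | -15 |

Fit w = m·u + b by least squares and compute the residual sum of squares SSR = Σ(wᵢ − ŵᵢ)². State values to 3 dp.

Sums needed: Σu·u = 195, Σu = 19, Σ1 = 5.
Right-hand side: Σu·w = -263, Σw = -37.
MᵀM·[m, b]ᵀ = Mᵀw becomes [[195, 19]; [19, 5]]·[m, b]ᵀ = [-263, -37]ᵀ.
Δ = 195·5 − 19² = 614.
m = ((-263)·5 − 19·(-37))/614 = -306/307; b = (195·(-37) − 19·(-263))/614 = -1109/307.
Residuals: -116/307, 494/307, -428/307, 486/307, -436/307; SSR = 2824/307.

SSR = 9.199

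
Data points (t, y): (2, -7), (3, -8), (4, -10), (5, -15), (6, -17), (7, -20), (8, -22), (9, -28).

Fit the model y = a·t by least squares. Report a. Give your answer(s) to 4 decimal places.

From the data, Σt·t = 284.
And Σt·y = -823.
So XᵀX·[a]ᵀ = Xᵀy: [[284]]·[a]ᵀ = [-823]ᵀ.
Hence a = -823 / 284 ≈ -2.89789.

a = -2.8979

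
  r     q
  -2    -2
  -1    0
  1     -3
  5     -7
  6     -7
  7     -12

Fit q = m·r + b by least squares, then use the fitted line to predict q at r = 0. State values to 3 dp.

q̂ = -2.355

Entries of MᵀM: Σr·r = 116, Σr = 16, Σ1 = 6.
Right-hand side: Σr·q = -160, Σq = -31.
Normal equations: [[116, 16]; [16, 6]]·[m, b]ᵀ = [-160, -31]ᵀ.
Eliminating b: 6·(row 1) − 16·(row 2) gives 440·m = 6·(-160) − 16·(-31) = -464, so m = -58/55.
Then b = ((-31) − 16·(-58/55))/6 = -259/110.
At r = 0: q̂ = (-58/55)·(0) + (-259/110)·(1) = -259/110.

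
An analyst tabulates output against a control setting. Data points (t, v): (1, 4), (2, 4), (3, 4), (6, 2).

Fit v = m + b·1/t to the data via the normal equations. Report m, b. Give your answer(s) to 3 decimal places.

m = 2.643, b = 1.714

From the data, Σ1 = 4, Σ1/t = 2, Σ1/t·1/t = 25/18.
And Σv = 14, Σ1/t·v = 23/3.
AᵀA·[m, b]ᵀ = Aᵀv becomes [[4, 2]; [2, 25/18]]·[m, b]ᵀ = [14, 23/3]ᵀ.
det = 4·(25/18) − 2² = 14/9.
m = (14·(25/18) − 2·(23/3))/(14/9) = 37/14; b = (4·(23/3) − 2·14)/(14/9) = 12/7.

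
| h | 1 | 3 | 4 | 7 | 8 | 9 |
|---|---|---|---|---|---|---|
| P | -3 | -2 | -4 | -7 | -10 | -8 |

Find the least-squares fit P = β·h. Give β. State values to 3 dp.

β = -1.027

MᵀM·[β]ᵀ = MᵀP reads: 220·β = -226.
Hence β = -226 / 220 ≈ -1.02727.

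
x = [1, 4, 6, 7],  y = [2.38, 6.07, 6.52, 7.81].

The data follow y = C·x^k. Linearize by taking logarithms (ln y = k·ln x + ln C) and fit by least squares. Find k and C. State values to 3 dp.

Linearized form: ln y = k·ln x + ln C. From the 4 transformed points,
Σln x = 5.1240, Σ(ln x)² = 8.9188, Σln y = 6.6007, Σln x·ln y = 9.8589.
Equations: 8.9188·k + 5.1240·ln C = 9.8589;  5.1240·k + 4·ln C = 6.6007.
Solving (det = 9.4201): k = 0.59594, ln C = 0.88679, so C = exp(0.88679) = 2.42733.

k = 0.596, C = 2.427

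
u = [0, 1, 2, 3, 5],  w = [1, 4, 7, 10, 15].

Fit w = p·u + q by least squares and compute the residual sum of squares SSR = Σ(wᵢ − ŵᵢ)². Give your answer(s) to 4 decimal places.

The normal system AᵀA·[p, q]ᵀ = Aᵀw is [[39, 11]; [11, 5]]·[p, q]ᵀ = [123, 37]ᵀ.
Δ = 39·5 − 11² = 74.
p = (123·5 − 11·37)/74 = 104/37; q = (39·37 − 11·123)/74 = 45/37.
Residuals: -8/37, -1/37, 6/37, 13/37, -10/37; SSR = 10/37.

SSR = 0.2703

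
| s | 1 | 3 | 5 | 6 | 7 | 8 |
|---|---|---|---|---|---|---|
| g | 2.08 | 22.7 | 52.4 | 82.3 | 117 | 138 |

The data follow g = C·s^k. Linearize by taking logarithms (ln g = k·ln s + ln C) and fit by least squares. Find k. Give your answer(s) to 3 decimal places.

k = 2.023

Linearized form: ln g = k·ln s + ln C. From the 6 transformed points,
Σln s = 8.5252, Σ(ln s)² = 15.1183, Σln g = 21.9134, Σln s·ln g = 37.2169.
Equations: 15.1183·k + 8.5252·ln C = 37.2169;  8.5252·k + 6·ln C = 21.9134.
Δ = 15.1183·6 − (8.5252)² = 18.0313; k = (37.2169·6 − 8.5252·21.9134)/18.0313 = 2.02347, ln C = (15.1183·21.9134 − 8.5252·37.2169)/18.0313 = 0.77717.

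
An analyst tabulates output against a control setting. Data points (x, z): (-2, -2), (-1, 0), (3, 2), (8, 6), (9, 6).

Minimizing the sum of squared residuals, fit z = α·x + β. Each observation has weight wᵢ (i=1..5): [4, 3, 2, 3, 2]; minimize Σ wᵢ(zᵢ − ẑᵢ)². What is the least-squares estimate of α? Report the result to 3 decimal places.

Sums needed: Σwᵢ·x·x = 391, Σwᵢ·x = 37, Σwᵢ·1 = 14.
And Σwᵢ·x·z = 280, Σwᵢ·z = 26.
So MᵀWM·[α, β]ᵀ = MᵀWz: [[391, 37]; [37, 14]]·[α, β]ᵀ = [280, 26]ᵀ.
Eliminating β: 14·(row 1) − 37·(row 2) gives 4105·α = 14·280 − 37·26 = 2958, so α = 2958/4105.
Then β = (26 − 37·(2958/4105))/14 = -194/4105.

α = 0.721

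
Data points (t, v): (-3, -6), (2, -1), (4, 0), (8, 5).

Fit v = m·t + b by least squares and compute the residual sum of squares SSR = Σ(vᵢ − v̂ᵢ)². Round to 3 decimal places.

The normal system XᵀX·[m, b]ᵀ = Xᵀv is [[93, 11]; [11, 4]]·[m, b]ᵀ = [56, -2]ᵀ.
Eliminating b: 4·(row 1) − 11·(row 2) gives 251·m = 4·56 − 11·(-2) = 246, so m = 246/251.
Then b = ((-2) − 11·(246/251))/4 = -802/251.
Residuals: 34/251, 59/251, -182/251, 89/251; SSR = 182/251.

SSR = 0.725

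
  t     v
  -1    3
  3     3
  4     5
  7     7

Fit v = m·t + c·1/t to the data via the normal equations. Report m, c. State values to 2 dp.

m = 1.20, c = -3.82

Sums needed: Σt·t = 75, Σt·1/t = 4, Σ1/t·1/t = 8425/7056.
For Aᵀv: Σt·v = 75, Σ1/t·v = 1/4.
So AᵀA·[m, c]ᵀ = Aᵀv: [[75, 4]; [4, 8425/7056]]·[m, c]ᵀ = [75, 1/4]ᵀ.
det = 75·(8425/7056) − 4² = 172993/2352.
m = (75·(8425/7056) − 4·(1/4))/(172993/2352) = 208273/172993; c = (75·(1/4) − 4·75)/(172993/2352) = -661500/172993.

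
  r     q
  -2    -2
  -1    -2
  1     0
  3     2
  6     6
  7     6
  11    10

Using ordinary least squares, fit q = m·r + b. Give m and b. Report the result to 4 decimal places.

m = 0.9761, b = -0.6291

With design matrix X, XᵀX = [[221, 25]; [25, 7]] and Xᵀq = [200, 20]ᵀ.
Δ = 221·7 − 25² = 922.
m = (200·7 − 25·20)/922 = 450/461; b = (221·20 − 25·200)/922 = -290/461.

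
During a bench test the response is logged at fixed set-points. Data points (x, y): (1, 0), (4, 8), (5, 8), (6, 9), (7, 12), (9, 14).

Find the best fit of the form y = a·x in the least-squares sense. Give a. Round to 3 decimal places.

Entries of AᵀA: Σx·x = 208.
And Σx·y = 336.
So AᵀA·[a]ᵀ = Aᵀy: [[208]]·[a]ᵀ = [336]ᵀ.
a = 336/208 = 1.61538.

a = 1.615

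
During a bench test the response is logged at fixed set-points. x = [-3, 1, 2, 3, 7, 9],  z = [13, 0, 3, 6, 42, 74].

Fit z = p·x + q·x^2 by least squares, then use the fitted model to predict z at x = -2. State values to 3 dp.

ẑ = 6.440

The normal system MᵀM·[p, q]ᵀ = Mᵀz is [[153, 1081]; [1081, 9141]]·[p, q]ᵀ = [945, 8235]ᵀ.
Determinant 153·9141 − 1081² = 230012.
p = (945·9141 − 1081·8235)/230012 = -131895/115006; q = (153·8235 − 1081·945)/230012 = 119205/115006.
At x = -2: ẑ = (-131895/115006)·(-2) + (119205/115006)·(4) = 370305/57503.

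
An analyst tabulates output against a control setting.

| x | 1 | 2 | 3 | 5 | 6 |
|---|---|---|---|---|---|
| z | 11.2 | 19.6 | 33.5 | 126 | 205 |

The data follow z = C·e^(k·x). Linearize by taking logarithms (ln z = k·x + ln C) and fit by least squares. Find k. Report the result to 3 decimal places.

k = 0.594

With ln zᵢ as the transformed response and xᵢ as the regressor:
Σx = 17.0000, Σ(x)² = 75.0000, Σln z = 19.0623, Σx·ln z = 75.0211.
Normal system: [[75.0000, 17.0000]; [17.0000, 5]]·[k, ln C]ᵀ = [75.0211, 19.0623]ᵀ.
Δ = 75.0000·5 − (17.0000)² = 86.0000; k = (75.0211·5 − 17.0000·19.0623)/86.0000 = 0.59357, ln C = (75.0000·19.0623 − 17.0000·75.0211)/86.0000 = 1.79433.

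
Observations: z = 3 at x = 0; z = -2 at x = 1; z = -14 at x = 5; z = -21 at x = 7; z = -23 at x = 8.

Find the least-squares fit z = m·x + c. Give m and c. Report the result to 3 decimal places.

m = -3.220, c = 2.126

Forming AᵀA = [[139, 21]; [21, 5]] and Aᵀz = [-403, -57]ᵀ gives AᵀA·[m, c]ᵀ = Aᵀz.
det = 139·5 − 21² = 254.
m = ((-403)·5 − 21·(-57))/254 = -409/127; c = (139·(-57) − 21·(-403))/254 = 270/127.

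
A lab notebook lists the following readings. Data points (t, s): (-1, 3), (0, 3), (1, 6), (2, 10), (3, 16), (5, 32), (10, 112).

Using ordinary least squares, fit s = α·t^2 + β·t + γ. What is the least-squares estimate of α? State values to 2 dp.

α = 0.98

Forming MᵀM = [[10724, 1160, 140]; [1160, 140, 20]; [140, 20, 7]] and Mᵀs = [12193, 1351, 182]ᵀ gives MᵀM·[α, β, γ]ᵀ = Mᵀs.
Row-reducing yields α = 8997/9212, β = 7047/6580, γ = 7846/2303.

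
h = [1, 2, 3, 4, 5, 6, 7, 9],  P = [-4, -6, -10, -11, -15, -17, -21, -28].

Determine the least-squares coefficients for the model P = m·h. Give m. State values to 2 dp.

The normal system XᵀX·[m]ᵀ = XᵀP is [[221]]·[m]ᵀ = [-666]ᵀ.
Hence m = -666 / 221 ≈ -3.01357.

m = -3.01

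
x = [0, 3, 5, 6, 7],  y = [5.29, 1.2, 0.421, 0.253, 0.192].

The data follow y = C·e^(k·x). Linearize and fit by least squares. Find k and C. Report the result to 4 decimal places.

Linearized form: ln y = k·x + ln C. From the 5 transformed points,
Σx = 21.0000, Σ(x)² = 119.0000, Σln y = -2.0416, Σx·ln y = -23.5767.
Equations: 119.0000·k + 21.0000·ln C = -23.5767;  21.0000·k + 5·ln C = -2.0416.
Solving (det = 154.0000): k = -0.48707, ln C = 1.63739, so C = exp(1.63739) = 5.14175.

k = -0.4871, C = 5.1417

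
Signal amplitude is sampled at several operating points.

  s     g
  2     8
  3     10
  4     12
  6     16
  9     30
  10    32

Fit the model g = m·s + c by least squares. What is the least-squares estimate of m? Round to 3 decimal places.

Compute the Gram sums: Σs·s = 246, Σs = 34, Σ1 = 6.
And Σs·g = 780, Σg = 108.
Normal equations: [[246, 34]; [34, 6]]·[m, c]ᵀ = [780, 108]ᵀ.
det = 246·6 − 34² = 320.
m = (780·6 − 34·108)/320 = 63/20; c = (246·108 − 34·780)/320 = 3/20.

m = 3.150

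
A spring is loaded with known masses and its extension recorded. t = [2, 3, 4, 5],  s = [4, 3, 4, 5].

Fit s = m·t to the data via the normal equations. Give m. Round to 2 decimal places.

Entries of XᵀX: Σt·t = 54.
Right-hand side: Σt·s = 58.
So XᵀX·[m]ᵀ = Xᵀs: [[54]]·[m]ᵀ = [58]ᵀ.
Hence m = 58 / 54 ≈ 1.07407.

m = 1.07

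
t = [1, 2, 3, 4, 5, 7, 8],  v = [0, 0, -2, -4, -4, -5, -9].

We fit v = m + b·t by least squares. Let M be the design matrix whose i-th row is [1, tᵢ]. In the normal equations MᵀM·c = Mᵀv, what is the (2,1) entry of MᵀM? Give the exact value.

Row 2 ↔ basis t, column 1 ↔ basis 1, so (MᵀM)_{2,1} = Σᵢ t = (1)·(1) + (2)·(1) + (3)·(1) + (4)·(1) + (5)·(1) + (7)·(1) + (8)·(1) = 30.

30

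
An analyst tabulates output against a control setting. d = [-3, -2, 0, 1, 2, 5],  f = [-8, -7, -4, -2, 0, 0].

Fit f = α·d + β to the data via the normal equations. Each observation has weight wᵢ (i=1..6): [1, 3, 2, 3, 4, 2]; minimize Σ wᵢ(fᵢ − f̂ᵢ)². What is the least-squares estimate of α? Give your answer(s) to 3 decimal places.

α = 1.174

Sums needed: Σwᵢ·d·d = 90, Σwᵢ·d = 12, Σwᵢ·1 = 15.
Moment sums: Σwᵢ·d·f = 60, Σwᵢ·f = -43.
AᵀWA·[α, β]ᵀ = AᵀWf becomes [[90, 12]; [12, 15]]·[α, β]ᵀ = [60, -43]ᵀ.
det = 90·15 − 12² = 1206.
α = (60·15 − 12·(-43))/1206 = 236/201; β = (90·(-43) − 12·60)/1206 = -255/67.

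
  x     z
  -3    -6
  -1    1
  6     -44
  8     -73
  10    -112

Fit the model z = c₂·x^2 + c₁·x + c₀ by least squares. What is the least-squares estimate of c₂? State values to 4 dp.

MᵀM·[c₂, c₁, c₀]ᵀ = Mᵀz reads: 15474·c₂ + 1700·c₁ + 210·c₀ = -17509;  1700·c₂ + 210·c₁ + 20·c₀ = -1951;  210·c₂ + 20·c₁ + 5·c₀ = -234.
Solving the 3×3 system (Gaussian elimination) gives c₂ = -12563/12542, c₁ = -14815/12542, c₀ = -149/31355.

c₂ = -1.0017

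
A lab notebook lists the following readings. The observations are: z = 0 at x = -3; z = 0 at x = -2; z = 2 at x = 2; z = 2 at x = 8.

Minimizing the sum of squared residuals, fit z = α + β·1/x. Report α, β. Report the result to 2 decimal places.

Sums needed: Σ1 = 4, Σ1/x = -5/24, Σ1/x·1/x = 361/576.
And Σz = 4, Σ1/x·z = 5/4.
Normal equations: [[4, -5/24]; [-5/24, 361/576]]·[α, β]ᵀ = [4, 5/4]ᵀ.
Eliminating β: (361/576)·(row 1) − (-5/24)·(row 2) gives (473/192)·α = (361/576)·4 − (-5/24)·(5/4) = 797/288, so α = 1594/1419.
Then β = ((5/4) − (-5/24)·(1594/1419))/(361/576) = 1120/473.

α = 1.12, β = 2.37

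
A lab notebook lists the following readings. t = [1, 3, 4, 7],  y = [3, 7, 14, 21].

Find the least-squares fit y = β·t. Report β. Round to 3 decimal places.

Entries of XᵀX: Σt·t = 75.
For Xᵀy: Σt·y = 227.
XᵀX·[β]ᵀ = Xᵀy becomes [[75]]·[β]ᵀ = [227]ᵀ.
β = 227/75 = 3.02667.

β = 3.027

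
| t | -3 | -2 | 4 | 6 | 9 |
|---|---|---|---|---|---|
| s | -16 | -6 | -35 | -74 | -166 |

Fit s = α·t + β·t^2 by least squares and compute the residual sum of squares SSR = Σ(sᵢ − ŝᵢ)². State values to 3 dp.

SSR = 2.037

From the data, Σt·t = 146, Σt·t^2 = 974, Σt^2·t^2 = 8210.
Moment sums: Σt·s = -2018, Σt^2·s = -16838.
So XᵀX·[α, β]ᵀ = Xᵀs: [[146, 974]; [974, 8210]]·[α, β]ᵀ = [-2018, -16838]ᵀ.
Determinant 146·8210 − 974² = 249984.
α = ((-2018)·8210 − 974·(-16838))/249984 = -3491/5208; β = (146·(-16838) − 974·(-2018))/249984 = -10267/5208.
Residuals: -233/868, 473/868, -337/434, 123/124, -247/868; SSR = 442/217.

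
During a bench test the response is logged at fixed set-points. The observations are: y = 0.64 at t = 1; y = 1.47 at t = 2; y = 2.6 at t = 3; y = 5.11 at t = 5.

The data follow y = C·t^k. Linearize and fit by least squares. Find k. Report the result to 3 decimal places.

k = 1.295

Let Y = ln y. Fitting Y = k·ln t + ln C by least squares:
Σln t = 3.4012, Σ(ln t)² = 4.2777, Σln y = 2.5257, Σln t·ln y = 3.9421.
Normal system: [[4.2777, 3.4012]; [3.4012, 4]]·[k, ln C]ᵀ = [3.9421, 2.5257]ᵀ.
Δ = 4.2777·4 − (3.4012)² = 5.5426; k = (3.9421·4 − 3.4012·2.5257)/5.5426 = 1.29506, ln C = (4.2777·2.5257 − 3.4012·3.9421)/5.5426 = -0.46977.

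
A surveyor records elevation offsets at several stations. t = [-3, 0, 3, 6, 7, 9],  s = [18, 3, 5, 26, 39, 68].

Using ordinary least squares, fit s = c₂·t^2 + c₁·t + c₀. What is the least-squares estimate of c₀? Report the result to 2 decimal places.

c₀ = 2.24

Sums needed: Σt^2·t^2 = 10420, Σt^2·t = 1288, Σt^2 = 184, Σt·t = 184, Σt = 22, Σ1 = 6.
Moment sums: Σt^2·s = 8562, Σt·s = 1002, Σs = 159.
Row-reducing yields c₂ = 2065/1958, c₁ = -21587/9790, c₀ = 10977/4895.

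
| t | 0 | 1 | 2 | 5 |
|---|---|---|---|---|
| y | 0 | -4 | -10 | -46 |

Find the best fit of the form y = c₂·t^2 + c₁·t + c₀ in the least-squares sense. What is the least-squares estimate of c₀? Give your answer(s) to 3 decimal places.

c₀ = -0.099

Forming MᵀM = [[642, 134, 30]; [134, 30, 8]; [30, 8, 4]] and Mᵀy = [-1194, -254, -60]ᵀ gives MᵀM·[c₂, c₁, c₀]ᵀ = Mᵀy.
Row-reducing yields c₂ = -250/181, c₁ = -411/181, c₀ = -18/181.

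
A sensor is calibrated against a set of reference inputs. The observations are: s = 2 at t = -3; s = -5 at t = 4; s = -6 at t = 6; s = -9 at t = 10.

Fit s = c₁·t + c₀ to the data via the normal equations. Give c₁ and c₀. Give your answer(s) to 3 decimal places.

c₁ = -0.851, c₀ = -0.885

From the data, Σt·t = 161, Σt = 17, Σ1 = 4.
Moment sums: Σt·s = -152, Σs = -18.
So AᵀA·[c₁, c₀]ᵀ = Aᵀs: [[161, 17]; [17, 4]]·[c₁, c₀]ᵀ = [-152, -18]ᵀ.
Eliminating c₀: 4·(row 1) − 17·(row 2) gives 355·c₁ = 4·(-152) − 17·(-18) = -302, so c₁ = -302/355.
Then c₀ = ((-18) − 17·(-302/355))/4 = -314/355.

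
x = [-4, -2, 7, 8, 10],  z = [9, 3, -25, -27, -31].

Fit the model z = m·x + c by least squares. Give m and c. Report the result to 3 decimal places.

m = -2.943, c = -3.017

AᵀA·[m, c]ᵀ = Aᵀz reads: 233·m + 19·c = -743;  19·m + 5·c = -71.
(Σx·x = 233, Σx = 19, Σ1 = 5, Σx·z = -743, Σz = -71.)
Eliminating c: 5·(row 1) − 19·(row 2) gives 804·m = 5·(-743) − 19·(-71) = -2366, so m = -1183/402.
Then c = ((-71) − 19·(-1183/402))/5 = -1213/402.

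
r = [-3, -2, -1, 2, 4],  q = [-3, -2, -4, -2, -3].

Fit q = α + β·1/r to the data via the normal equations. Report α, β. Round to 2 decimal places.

α = -2.62, β = 0.85

Compute the Gram sums: Σ1 = 5, Σ1/r = -13/12, Σ1/r·1/r = 241/144.
Moment sums: Σq = -14, Σ1/r·q = 17/4.
Eliminating β: (241/144)·(row 1) − (-13/12)·(row 2) gives (259/36)·α = (241/144)·(-14) − (-13/12)·(17/4) = -2711/144, so α = -2711/1036.
Then β = ((17/4) − (-13/12)·(-2711/1036))/(241/144) = 219/259.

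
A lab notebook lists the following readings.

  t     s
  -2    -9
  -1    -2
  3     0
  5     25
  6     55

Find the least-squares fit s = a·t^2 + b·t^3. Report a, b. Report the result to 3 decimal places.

Setting ∂/∂a … = 0 gives: 2019·a + 11111·b = 2567;  11111·a + 63075·b = 15079.
Eliminating b: 63075·(row 1) − 11111·(row 2) gives 3894104·a = 63075·2567 − 11111·15079 = -5629244, so a = -1407311/973526.
Then b = (15079 − 11111·(-1407311/973526))/63075 = 480641/973526.

a = -1.446, b = 0.494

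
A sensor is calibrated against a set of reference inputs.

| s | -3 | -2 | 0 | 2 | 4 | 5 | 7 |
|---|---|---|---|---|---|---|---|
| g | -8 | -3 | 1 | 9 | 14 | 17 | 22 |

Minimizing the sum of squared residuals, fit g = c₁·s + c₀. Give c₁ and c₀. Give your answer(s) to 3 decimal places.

c₁ = 2.974, c₀ = 1.905

The normal system XᵀX·[c₁, c₀]ᵀ = Xᵀg is [[107, 13]; [13, 7]]·[c₁, c₀]ᵀ = [343, 52]ᵀ.
Eliminating c₀: 7·(row 1) − 13·(row 2) gives 580·c₁ = 7·343 − 13·52 = 1725, so c₁ = 345/116.
Then c₀ = (52 − 13·(345/116))/7 = 221/116.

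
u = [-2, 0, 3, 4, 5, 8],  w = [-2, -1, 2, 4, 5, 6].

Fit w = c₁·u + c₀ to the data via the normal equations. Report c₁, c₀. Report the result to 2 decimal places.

Entries of XᵀX: Σu·u = 118, Σu = 18, Σ1 = 6.
Moment sums: Σu·w = 99, Σw = 14.
So XᵀX·[c₁, c₀]ᵀ = Xᵀw: [[118, 18]; [18, 6]]·[c₁, c₀]ᵀ = [99, 14]ᵀ.
Δ = 118·6 − 18² = 384.
c₁ = (99·6 − 18·14)/384 = 57/64; c₀ = (118·14 − 18·99)/384 = -65/192.

c₁ = 0.89, c₀ = -0.34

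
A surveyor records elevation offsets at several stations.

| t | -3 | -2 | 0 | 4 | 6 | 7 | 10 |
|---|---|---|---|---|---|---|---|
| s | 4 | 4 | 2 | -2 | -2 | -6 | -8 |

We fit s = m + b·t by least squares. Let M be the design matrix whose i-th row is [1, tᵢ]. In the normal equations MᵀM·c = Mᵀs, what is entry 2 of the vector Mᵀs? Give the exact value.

Entry 2 ↔ basis t, so (Mᵀs)_{2} = Σᵢ (t)·sᵢ = (-3)·(4) + (-2)·(4) + (0)·(2) + (4)·(-2) + (6)·(-2) + (7)·(-6) + (10)·(-8) = -162.

-162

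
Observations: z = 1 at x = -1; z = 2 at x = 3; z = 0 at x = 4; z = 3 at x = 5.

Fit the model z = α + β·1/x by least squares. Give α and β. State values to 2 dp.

MᵀM·[α, β]ᵀ = Mᵀz reads: 4·α + (-13/60)·β = 6;  (-13/60)·α + (4369/3600)·β = 4/15.
Eliminating β: (4369/3600)·(row 1) − (-13/60)·(row 2) gives (1923/400)·α = (4369/3600)·6 − (-13/60)·(4/15) = 13211/1800, so α = 26422/17307.
Then β = ((4/15) − (-13/60)·(26422/17307))/(4369/3600) = 2840/5769.

α = 1.53, β = 0.49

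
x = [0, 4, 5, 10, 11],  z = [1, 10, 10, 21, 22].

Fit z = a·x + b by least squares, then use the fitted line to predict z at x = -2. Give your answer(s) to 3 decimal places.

Forming AᵀA = [[262, 30]; [30, 5]] and Aᵀz = [542, 64]ᵀ gives AᵀA·[a, b]ᵀ = Aᵀz.
Determinant 262·5 − 30² = 410.
a = (542·5 − 30·64)/410 = 79/41; b = (262·64 − 30·542)/410 = 254/205.
At x = -2: ẑ = (79/41)·(-2) + (254/205)·(1) = -536/205.

ẑ = -2.615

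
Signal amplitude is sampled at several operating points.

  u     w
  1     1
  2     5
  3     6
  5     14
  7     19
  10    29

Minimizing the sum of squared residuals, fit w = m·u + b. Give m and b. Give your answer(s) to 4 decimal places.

The normal system AᵀA·[m, b]ᵀ = Aᵀw is [[188, 28]; [28, 6]]·[m, b]ᵀ = [522, 74]ᵀ.
Determinant 188·6 − 28² = 344.
m = (522·6 − 28·74)/344 = 265/86; b = (188·74 − 28·522)/344 = -88/43.

m = 3.0814, b = -2.0465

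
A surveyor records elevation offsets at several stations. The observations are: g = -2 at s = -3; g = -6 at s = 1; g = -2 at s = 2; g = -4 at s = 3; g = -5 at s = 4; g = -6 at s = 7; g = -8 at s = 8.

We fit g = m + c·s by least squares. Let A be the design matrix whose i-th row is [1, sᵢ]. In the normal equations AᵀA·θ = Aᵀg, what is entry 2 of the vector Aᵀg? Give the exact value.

Entry 2 ↔ basis s, so (Aᵀg)_{2} = Σᵢ (s)·gᵢ = (-3)·(-2) + (1)·(-6) + (2)·(-2) + (3)·(-4) + (4)·(-5) + (7)·(-6) + (8)·(-8) = -142.

-142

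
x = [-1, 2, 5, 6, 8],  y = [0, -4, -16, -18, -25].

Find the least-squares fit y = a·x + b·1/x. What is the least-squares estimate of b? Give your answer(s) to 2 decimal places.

b = 3.42

The normal equations are: 130·a + 5·b = -396;  5·a + (19201/14400)·b = -453/40.
(Σx·x = 130, Σx·1/x = 5, Σ1/x·1/x = 19201/14400, Σx·y = -396, Σ1/x·y = -453/40.)
Eliminating b: (19201/14400)·(row 1) − 5·(row 2) gives (213613/1440)·a = (19201/14400)·(-396) − 5·(-453/40) = -188561/400, so a = -3394098/1068065.
Then b = ((-453/40) − 5·(-3394098/1068065))/(19201/14400) = 731160/213613.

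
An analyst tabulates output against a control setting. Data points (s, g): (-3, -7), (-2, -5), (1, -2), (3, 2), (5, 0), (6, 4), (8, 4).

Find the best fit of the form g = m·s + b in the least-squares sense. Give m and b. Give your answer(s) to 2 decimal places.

Compute the Gram sums: Σs·s = 148, Σs = 18, Σ1 = 7.
Moment sums: Σs·g = 91, Σg = -4.
det = 148·7 − 18² = 712.
m = (91·7 − 18·(-4))/712 = 709/712; b = (148·(-4) − 18·91)/712 = -1115/356.

m = 1.00, b = -3.13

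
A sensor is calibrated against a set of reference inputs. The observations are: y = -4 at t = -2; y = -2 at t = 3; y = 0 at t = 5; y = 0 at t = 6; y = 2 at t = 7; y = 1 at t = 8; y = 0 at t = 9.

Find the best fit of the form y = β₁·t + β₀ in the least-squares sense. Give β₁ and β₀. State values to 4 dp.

β₁ = 0.4759, β₀ = -2.8759

Sums needed: Σt·t = 268, Σt = 36, Σ1 = 7.
And Σt·y = 24, Σy = -3.
XᵀX·[β₁, β₀]ᵀ = Xᵀy becomes [[268, 36]; [36, 7]]·[β₁, β₀]ᵀ = [24, -3]ᵀ.
Eliminating β₀: 7·(row 1) − 36·(row 2) gives 580·β₁ = 7·24 − 36·(-3) = 276, so β₁ = 69/145.
Then β₀ = ((-3) − 36·(69/145))/7 = -417/145.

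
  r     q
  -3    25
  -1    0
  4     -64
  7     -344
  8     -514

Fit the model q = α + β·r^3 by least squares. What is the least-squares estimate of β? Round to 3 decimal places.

With design matrix X, XᵀX = [[5, 891]; [891, 384619]] and Xᵀq = [-897, -385931]ᵀ.
Determinant 5·384619 − 891² = 1129214.
α = ((-897)·384619 − 891·(-385931))/1129214 = -569361/564607; β = (5·(-385931) − 891·(-897))/1129214 = -565214/564607.

β = -1.001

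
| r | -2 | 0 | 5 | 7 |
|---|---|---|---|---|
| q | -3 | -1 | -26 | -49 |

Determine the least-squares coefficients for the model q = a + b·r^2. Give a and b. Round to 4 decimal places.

From the data, Σ1 = 4, Σr^2 = 78, Σr^2·r^2 = 3042.
Moment sums: Σq = -79, Σr^2·q = -3063.
Δ = 4·3042 − 78² = 6084.
a = ((-79)·3042 − 78·(-3063))/6084 = -3/13; b = (4·(-3063) − 78·(-79))/6084 = -1015/1014.

a = -0.2308, b = -1.0010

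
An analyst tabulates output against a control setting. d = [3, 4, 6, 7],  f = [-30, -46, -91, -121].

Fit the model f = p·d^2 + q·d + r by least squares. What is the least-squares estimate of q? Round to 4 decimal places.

q = 0.6333

The normal system XᵀX·[p, q, r]ᵀ = Xᵀf is [[4034, 650, 110]; [650, 110, 20]; [110, 20, 4]]·[p, q, r]ᵀ = [-10211, -1667, -288]ᵀ.
Solving the 3×3 system (Gaussian elimination) gives p = -7/3, q = 19/30, r = -11.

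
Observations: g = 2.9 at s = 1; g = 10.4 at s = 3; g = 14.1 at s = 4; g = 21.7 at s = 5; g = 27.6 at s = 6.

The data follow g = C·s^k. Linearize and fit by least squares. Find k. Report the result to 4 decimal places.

k = 1.2422

With ln gᵢ as the transformed response and ln sᵢ as the regressor:
Σln s = 5.8861, Σ(ln s)² = 8.9295, Σln g = 12.4478, Σln s·ln g = 17.1386.
Normal system: [[8.9295, 5.8861]; [5.8861, 5]]·[k, ln C]ᵀ = [17.1386, 12.4478]ᵀ.
Solving (det = 10.0010): k = 1.24225, ln C = 1.02717.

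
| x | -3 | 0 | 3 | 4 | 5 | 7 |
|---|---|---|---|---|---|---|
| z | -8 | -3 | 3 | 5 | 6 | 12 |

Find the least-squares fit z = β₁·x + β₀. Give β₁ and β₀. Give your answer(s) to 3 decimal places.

The normal equations are: 108·β₁ + 16·β₀ = 167;  16·β₁ + 6·β₀ = 15.
Δ = 108·6 − 16² = 392.
β₁ = (167·6 − 16·15)/392 = 381/196; β₀ = (108·15 − 16·167)/392 = -263/98.

β₁ = 1.944, β₀ = -2.684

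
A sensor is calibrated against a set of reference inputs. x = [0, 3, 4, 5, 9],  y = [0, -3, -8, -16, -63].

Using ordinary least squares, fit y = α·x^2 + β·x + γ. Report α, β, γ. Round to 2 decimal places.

Compute the Gram sums: Σx^2·x^2 = 7523, Σx^2·x = 945, Σx^2 = 131, Σx·x = 131, Σx = 21, Σ1 = 5.
And Σx^2·y = -5658, Σx·y = -688, Σy = -90.
Normal equations: [[7523, 945, 131]; [945, 131, 21]; [131, 21, 5]]·[α, β, γ]ᵀ = [-5658, -688, -90]ᵀ.
Solving the 3×3 system (Gaussian elimination) gives α = -7855/8008, β = 2065/1144, γ = 43/364.

α = -0.98, β = 1.81, γ = 0.12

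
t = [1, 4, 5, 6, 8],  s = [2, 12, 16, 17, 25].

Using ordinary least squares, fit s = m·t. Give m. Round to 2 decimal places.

Setting ∂/∂m … = 0 gives: 142·m = 432.
Hence m = 432 / 142 ≈ 3.04225.

m = 3.04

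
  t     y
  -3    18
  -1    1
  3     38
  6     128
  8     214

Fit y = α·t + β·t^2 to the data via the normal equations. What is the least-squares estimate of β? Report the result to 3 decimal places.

β = 2.961

From the data, Σt·t = 119, Σt·t^2 = 727, Σt^2·t^2 = 5555.
Right-hand side: Σt·y = 2539, Σt^2·y = 18809.
AᵀA·[α, β]ᵀ = Aᵀy becomes [[119, 727]; [727, 5555]]·[α, β]ᵀ = [2539, 18809]ᵀ.
Eliminating β: 5555·(row 1) − 727·(row 2) gives 132516·α = 5555·2539 − 727·18809 = 430002, so α = 7963/2454.
Then β = (18809 − 727·(7963/2454))/5555 = 7267/2454.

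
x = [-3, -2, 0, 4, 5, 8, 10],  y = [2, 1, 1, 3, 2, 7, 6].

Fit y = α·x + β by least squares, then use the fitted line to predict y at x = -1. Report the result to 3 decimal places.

ŷ = 1.449

Entries of MᵀM: Σx·x = 218, Σx = 22, Σ1 = 7.
Moment sums: Σx·y = 130, Σy = 22.
det = 218·7 − 22² = 1042.
α = (130·7 − 22·22)/1042 = 213/521; β = (218·22 − 22·130)/1042 = 968/521.
At x = -1: ŷ = (213/521)·(-1) + (968/521)·(1) = 755/521.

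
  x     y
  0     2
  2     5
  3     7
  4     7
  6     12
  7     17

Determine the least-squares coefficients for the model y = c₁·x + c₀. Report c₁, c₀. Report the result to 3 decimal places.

c₁ = 2.000, c₀ = 1.000

Normal-equation sums: Σx·x = 114, Σx = 22, Σ1 = 6.
For Mᵀy: Σx·y = 250, Σy = 50.
Normal equations: [[114, 22]; [22, 6]]·[c₁, c₀]ᵀ = [250, 50]ᵀ.
Δ = 114·6 − 22² = 200.
c₁ = (250·6 − 22·50)/200 = 2; c₀ = (114·50 − 22·250)/200 = 1.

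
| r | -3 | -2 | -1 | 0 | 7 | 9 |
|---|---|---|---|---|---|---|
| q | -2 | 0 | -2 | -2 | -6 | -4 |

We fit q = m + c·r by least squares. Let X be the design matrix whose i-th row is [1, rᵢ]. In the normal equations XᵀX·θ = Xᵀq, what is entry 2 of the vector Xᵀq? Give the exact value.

-70

Entry 2 ↔ basis r, so (Xᵀq)_{2} = Σᵢ (r)·qᵢ = (-3)·(-2) + (-2)·(0) + (-1)·(-2) + (0)·(-2) + (7)·(-6) + (9)·(-4) = -70.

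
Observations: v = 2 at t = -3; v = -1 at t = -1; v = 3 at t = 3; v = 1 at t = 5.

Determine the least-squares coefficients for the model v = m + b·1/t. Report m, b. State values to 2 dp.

m = 1.71, b = 2.30

With design matrix X, XᵀX = [[4, -4/5]; [-4/5, 284/225]] and Xᵀv = [5, 23/15]ᵀ.
det = 4·(284/225) − (-4/5)² = 992/225.
m = (5·(284/225) − (-4/5)·(23/15))/(992/225) = 53/31; b = (4·(23/15) − (-4/5)·5)/(992/225) = 285/124.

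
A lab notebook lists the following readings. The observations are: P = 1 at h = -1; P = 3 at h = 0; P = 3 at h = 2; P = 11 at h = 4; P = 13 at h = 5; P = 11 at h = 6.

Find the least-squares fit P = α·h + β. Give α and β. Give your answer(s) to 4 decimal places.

Setting ∂/∂α … = 0 gives: 82·α + 16·β = 180;  16·α + 6·β = 42.
Δ = 82·6 − 16² = 236.
α = (180·6 − 16·42)/236 = 102/59; β = (82·42 − 16·180)/236 = 141/59.

α = 1.7288, β = 2.3898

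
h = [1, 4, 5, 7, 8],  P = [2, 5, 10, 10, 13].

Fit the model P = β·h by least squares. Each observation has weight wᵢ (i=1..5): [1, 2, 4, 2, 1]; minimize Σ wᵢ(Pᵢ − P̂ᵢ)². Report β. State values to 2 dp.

β = 1.65

Entries of XᵀWX: Σwᵢ·h·h = 295.
And Σwᵢ·h·P = 486.
XᵀWX·[β]ᵀ = XᵀWP becomes [[295]]·[β]ᵀ = [486]ᵀ.
β = 486/295 = 1.64746.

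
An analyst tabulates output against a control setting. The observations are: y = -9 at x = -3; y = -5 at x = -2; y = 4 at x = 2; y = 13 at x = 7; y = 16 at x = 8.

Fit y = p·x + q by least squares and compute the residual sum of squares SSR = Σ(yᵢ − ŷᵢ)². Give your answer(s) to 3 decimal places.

From the data, Σx·x = 130, Σx = 12, Σ1 = 5.
For Mᵀy: Σx·y = 264, Σy = 19.
So MᵀM·[p, q]ᵀ = Mᵀy: [[130, 12]; [12, 5]]·[p, q]ᵀ = [264, 19]ᵀ.
Eliminating q: 5·(row 1) − 12·(row 2) gives 506·p = 5·264 − 12·19 = 1092, so p = 546/253.
Then q = (19 − 12·(546/253))/5 = -349/253.
Residuals: -290/253, 16/23, 269/253, -8/11, 29/253; SSR = 878/253.

SSR = 3.470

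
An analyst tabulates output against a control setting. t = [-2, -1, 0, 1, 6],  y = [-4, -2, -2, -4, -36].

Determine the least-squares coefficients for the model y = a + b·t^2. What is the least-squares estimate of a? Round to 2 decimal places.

Sums needed: Σ1 = 5, Σt^2 = 42, Σt^2·t^2 = 1314.
For Mᵀy: Σy = -48, Σt^2·y = -1318.
So MᵀM·[a, b]ᵀ = Mᵀy: [[5, 42]; [42, 1314]]·[a, b]ᵀ = [-48, -1318]ᵀ.
Δ = 5·1314 − 42² = 4806.
a = ((-48)·1314 − 42·(-1318))/4806 = -1286/801; b = (5·(-1318) − 42·(-48))/4806 = -2287/2403.

a = -1.61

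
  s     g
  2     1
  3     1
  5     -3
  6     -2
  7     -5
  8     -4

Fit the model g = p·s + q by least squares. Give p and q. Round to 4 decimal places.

p = -1.0062, q = 3.1988

Forming AᵀA = [[187, 31]; [31, 6]] and Aᵀg = [-89, -12]ᵀ gives AᵀA·[p, q]ᵀ = Aᵀg.
det = 187·6 − 31² = 161.
p = ((-89)·6 − 31·(-12))/161 = -162/161; q = (187·(-12) − 31·(-89))/161 = 515/161.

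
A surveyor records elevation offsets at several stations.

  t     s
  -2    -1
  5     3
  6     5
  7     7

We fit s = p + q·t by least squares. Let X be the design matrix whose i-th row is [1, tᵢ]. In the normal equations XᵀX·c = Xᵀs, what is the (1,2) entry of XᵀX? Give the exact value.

Row 1 ↔ basis 1, column 2 ↔ basis t, so (XᵀX)_{1,2} = Σᵢ t = (1)·(-2) + (1)·(5) + (1)·(6) + (1)·(7) = 16.

16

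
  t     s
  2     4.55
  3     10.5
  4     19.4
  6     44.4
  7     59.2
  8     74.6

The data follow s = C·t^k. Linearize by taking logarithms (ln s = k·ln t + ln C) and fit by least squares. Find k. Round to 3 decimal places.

Linearized form: ln s = k·ln t + ln C. From the 6 transformed points,
Σln t = 8.9952, Σ(ln t)² = 14.9303, Σln s = 19.0181, Σln t·ln s = 31.4487.
Equations: 14.9303·k + 8.9952·ln C = 31.4487;  8.9952·k + 6·ln C = 19.0181.
Δ = 14.9303·6 − (8.9952)² = 8.6686; k = (31.4487·6 − 8.9952·19.0181)/8.6686 = 2.03281, ln C = (14.9303·19.0181 − 8.9952·31.4487)/8.6686 = 0.12210.

k = 2.033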